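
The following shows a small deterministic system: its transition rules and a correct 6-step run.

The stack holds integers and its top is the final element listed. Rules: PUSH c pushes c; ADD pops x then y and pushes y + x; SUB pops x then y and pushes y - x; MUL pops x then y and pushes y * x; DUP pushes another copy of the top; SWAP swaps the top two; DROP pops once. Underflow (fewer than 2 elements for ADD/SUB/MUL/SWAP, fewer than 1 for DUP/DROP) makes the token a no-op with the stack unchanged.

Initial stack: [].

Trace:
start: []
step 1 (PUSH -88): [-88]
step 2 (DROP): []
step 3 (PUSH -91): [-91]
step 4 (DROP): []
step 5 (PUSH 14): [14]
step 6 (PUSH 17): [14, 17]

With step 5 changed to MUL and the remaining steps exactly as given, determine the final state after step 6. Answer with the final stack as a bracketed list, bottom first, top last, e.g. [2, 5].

(re-executing from step 5 with the substitution; state before step 5: [])
step 5 (MUL): []
step 6 (PUSH 17): [17]

[17]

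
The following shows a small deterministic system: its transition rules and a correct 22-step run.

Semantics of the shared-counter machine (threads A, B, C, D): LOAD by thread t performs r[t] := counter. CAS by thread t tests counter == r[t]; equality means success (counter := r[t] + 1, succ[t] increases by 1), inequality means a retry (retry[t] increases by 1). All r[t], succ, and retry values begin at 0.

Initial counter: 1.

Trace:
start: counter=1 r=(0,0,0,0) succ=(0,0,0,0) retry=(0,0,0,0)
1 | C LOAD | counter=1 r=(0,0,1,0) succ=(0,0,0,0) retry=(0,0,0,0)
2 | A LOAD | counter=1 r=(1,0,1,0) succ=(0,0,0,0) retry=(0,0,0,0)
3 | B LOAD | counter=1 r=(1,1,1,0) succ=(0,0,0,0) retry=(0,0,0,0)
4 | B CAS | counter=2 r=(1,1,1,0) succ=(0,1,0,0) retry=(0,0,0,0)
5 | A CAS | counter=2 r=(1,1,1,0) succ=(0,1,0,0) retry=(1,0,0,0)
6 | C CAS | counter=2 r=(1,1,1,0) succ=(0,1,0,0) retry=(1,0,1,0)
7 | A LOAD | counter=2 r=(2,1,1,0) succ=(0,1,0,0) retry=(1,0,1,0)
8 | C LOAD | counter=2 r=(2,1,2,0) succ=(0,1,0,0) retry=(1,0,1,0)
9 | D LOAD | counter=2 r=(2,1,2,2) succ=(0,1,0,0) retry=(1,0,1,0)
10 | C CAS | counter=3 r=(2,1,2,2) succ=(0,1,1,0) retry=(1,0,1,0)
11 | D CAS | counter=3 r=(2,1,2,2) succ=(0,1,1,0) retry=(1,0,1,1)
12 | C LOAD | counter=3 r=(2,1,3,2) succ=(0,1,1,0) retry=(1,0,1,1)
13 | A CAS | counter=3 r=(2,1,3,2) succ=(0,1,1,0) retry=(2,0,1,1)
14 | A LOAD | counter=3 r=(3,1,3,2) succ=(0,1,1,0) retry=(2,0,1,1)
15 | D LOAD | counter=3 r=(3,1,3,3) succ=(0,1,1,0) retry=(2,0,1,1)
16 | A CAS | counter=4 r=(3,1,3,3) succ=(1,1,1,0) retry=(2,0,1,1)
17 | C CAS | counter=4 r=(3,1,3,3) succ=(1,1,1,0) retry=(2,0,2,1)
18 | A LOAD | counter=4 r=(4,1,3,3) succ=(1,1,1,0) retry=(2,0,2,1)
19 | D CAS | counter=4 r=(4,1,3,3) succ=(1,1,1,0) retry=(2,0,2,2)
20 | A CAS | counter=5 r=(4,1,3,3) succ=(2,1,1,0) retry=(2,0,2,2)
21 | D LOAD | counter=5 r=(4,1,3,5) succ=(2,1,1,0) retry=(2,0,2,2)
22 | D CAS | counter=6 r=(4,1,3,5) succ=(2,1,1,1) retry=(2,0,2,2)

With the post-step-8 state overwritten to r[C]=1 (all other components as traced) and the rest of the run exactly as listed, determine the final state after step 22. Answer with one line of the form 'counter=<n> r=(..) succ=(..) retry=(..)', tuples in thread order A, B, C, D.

counter=6 r=(4,1,3,5) succ=(2,1,0,2) retry=(2,0,3,1)

state after step 8 := counter=2 r=(2,1,1,0) succ=(0,1,0,0) retry=(1,0,1,0)
9 | D LOAD | counter=2 r=(2,1,1,2) succ=(0,1,0,0) retry=(1,0,1,0)
10 | C CAS | counter=2 r=(2,1,1,2) succ=(0,1,0,0) retry=(1,0,2,0)
11 | D CAS | counter=3 r=(2,1,1,2) succ=(0,1,0,1) retry=(1,0,2,0)
12 | C LOAD | counter=3 r=(2,1,3,2) succ=(0,1,0,1) retry=(1,0,2,0)
13 | A CAS | counter=3 r=(2,1,3,2) succ=(0,1,0,1) retry=(2,0,2,0)
14 | A LOAD | counter=3 r=(3,1,3,2) succ=(0,1,0,1) retry=(2,0,2,0)
15 | D LOAD | counter=3 r=(3,1,3,3) succ=(0,1,0,1) retry=(2,0,2,0)
16 | A CAS | counter=4 r=(3,1,3,3) succ=(1,1,0,1) retry=(2,0,2,0)
17 | C CAS | counter=4 r=(3,1,3,3) succ=(1,1,0,1) retry=(2,0,3,0)
18 | A LOAD | counter=4 r=(4,1,3,3) succ=(1,1,0,1) retry=(2,0,3,0)
19 | D CAS | counter=4 r=(4,1,3,3) succ=(1,1,0,1) retry=(2,0,3,1)
20 | A CAS | counter=5 r=(4,1,3,3) succ=(2,1,0,1) retry=(2,0,3,1)
21 | D LOAD | counter=5 r=(4,1,3,5) succ=(2,1,0,1) retry=(2,0,3,1)
22 | D CAS | counter=6 r=(4,1,3,5) succ=(2,1,0,2) retry=(2,0,3,1)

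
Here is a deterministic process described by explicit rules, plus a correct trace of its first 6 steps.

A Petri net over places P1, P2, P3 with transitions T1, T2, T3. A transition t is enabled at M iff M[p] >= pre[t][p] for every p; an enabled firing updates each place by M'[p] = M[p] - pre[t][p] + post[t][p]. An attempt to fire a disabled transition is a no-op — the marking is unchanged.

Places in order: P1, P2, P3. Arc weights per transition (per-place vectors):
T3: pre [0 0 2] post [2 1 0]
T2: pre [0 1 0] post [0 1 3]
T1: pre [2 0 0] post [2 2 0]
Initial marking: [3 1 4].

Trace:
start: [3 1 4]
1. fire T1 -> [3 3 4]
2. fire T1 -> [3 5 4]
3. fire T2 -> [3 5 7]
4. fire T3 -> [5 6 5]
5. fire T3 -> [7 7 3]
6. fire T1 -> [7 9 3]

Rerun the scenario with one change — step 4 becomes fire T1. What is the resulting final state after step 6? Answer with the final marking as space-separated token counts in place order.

(re-executing from step 4 with the substitution; state before step 4: [3 5 7])
4. fire T1 -> [3 7 7]
5. fire T3 -> [5 8 5]
6. fire T1 -> [5 10 5]

5 10 5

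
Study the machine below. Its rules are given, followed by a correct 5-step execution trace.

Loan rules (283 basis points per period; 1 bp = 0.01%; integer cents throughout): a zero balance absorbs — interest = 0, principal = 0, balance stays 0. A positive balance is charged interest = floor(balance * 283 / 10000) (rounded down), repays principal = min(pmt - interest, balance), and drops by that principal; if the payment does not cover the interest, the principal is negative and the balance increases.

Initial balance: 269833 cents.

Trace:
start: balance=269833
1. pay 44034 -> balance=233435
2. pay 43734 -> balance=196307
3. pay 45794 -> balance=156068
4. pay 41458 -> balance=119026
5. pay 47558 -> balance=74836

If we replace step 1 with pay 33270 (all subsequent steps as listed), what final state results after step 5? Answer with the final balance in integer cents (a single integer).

86870

(re-executing from step 1 with the substitution; state before step 1: balance=269833)
1. pay 33270 -> balance=244199
2. pay 43734 -> balance=207375
3. pay 45794 -> balance=167449
4. pay 41458 -> balance=130729
5. pay 47558 -> balance=86870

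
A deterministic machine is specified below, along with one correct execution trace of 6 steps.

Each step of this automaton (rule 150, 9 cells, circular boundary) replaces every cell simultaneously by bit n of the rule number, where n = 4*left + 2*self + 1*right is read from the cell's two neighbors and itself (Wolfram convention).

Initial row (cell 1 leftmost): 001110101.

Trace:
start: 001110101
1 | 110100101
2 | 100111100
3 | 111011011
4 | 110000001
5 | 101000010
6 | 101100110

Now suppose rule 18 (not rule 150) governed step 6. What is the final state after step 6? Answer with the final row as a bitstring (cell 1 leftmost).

(re-executing step 6 under rule 18; state before step 6: 101000010)
6 | 000100100

000100100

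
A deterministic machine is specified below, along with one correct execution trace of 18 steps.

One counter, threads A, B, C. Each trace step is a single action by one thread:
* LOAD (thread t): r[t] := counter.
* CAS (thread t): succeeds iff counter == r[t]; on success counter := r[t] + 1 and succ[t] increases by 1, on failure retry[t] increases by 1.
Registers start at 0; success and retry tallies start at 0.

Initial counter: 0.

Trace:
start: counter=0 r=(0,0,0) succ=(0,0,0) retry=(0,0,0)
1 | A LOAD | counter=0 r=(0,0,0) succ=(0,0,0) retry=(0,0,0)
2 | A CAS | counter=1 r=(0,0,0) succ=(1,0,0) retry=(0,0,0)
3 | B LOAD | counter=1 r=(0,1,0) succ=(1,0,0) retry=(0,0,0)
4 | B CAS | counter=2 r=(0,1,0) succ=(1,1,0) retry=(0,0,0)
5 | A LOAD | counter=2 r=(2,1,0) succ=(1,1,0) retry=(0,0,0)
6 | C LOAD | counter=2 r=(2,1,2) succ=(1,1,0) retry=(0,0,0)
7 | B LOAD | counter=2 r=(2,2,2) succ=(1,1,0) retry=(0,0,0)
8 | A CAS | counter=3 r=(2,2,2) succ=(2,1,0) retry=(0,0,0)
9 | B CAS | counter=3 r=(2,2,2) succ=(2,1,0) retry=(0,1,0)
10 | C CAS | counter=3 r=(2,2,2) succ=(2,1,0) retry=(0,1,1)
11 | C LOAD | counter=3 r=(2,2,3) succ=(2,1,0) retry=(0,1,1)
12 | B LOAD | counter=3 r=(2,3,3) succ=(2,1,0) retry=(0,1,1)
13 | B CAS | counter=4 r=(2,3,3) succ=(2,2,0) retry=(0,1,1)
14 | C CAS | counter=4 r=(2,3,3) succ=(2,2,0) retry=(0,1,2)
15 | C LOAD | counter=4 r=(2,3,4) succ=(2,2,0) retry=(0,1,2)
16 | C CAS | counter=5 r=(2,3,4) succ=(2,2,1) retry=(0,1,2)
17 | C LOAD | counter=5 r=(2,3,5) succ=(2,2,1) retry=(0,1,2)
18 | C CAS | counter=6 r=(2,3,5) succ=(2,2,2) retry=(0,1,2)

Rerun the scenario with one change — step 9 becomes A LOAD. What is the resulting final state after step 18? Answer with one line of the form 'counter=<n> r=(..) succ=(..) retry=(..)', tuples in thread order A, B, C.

counter=6 r=(3,3,5) succ=(2,2,2) retry=(0,0,2)

(re-executing from step 9 with the substitution; state before step 9: counter=3 r=(2,2,2) succ=(2,1,0) retry=(0,0,0))
9 | A LOAD | counter=3 r=(3,2,2) succ=(2,1,0) retry=(0,0,0)
10 | C CAS | counter=3 r=(3,2,2) succ=(2,1,0) retry=(0,0,1)
11 | C LOAD | counter=3 r=(3,2,3) succ=(2,1,0) retry=(0,0,1)
12 | B LOAD | counter=3 r=(3,3,3) succ=(2,1,0) retry=(0,0,1)
13 | B CAS | counter=4 r=(3,3,3) succ=(2,2,0) retry=(0,0,1)
14 | C CAS | counter=4 r=(3,3,3) succ=(2,2,0) retry=(0,0,2)
15 | C LOAD | counter=4 r=(3,3,4) succ=(2,2,0) retry=(0,0,2)
16 | C CAS | counter=5 r=(3,3,4) succ=(2,2,1) retry=(0,0,2)
17 | C LOAD | counter=5 r=(3,3,5) succ=(2,2,1) retry=(0,0,2)
18 | C CAS | counter=6 r=(3,3,5) succ=(2,2,2) retry=(0,0,2)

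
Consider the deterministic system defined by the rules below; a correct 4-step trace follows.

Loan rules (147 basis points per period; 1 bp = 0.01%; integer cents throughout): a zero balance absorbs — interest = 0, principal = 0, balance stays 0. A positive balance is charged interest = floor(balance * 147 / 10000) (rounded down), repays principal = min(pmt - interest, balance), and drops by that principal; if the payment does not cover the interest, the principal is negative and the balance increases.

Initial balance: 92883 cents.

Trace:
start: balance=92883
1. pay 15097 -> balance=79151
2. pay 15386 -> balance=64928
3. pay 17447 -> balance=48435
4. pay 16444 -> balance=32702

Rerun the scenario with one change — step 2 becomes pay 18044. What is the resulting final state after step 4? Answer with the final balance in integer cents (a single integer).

(re-executing from step 2 with the substitution; state before step 2: balance=79151)
2. pay 18044 -> balance=62270
3. pay 17447 -> balance=45738
4. pay 16444 -> balance=29966

29966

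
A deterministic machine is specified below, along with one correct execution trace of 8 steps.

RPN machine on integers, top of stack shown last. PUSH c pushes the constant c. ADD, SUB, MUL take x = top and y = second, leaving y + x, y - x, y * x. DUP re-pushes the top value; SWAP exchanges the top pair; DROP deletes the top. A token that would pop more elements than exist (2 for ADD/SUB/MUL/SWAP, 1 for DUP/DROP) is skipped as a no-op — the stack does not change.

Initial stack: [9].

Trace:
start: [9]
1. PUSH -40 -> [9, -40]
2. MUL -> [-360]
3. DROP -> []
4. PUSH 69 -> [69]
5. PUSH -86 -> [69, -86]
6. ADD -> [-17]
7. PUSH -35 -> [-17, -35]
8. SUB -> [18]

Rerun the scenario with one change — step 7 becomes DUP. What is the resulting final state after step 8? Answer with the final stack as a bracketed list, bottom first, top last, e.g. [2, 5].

[0]

(re-executing from step 7 with the substitution; state before step 7: [-17])
7. DUP -> [-17, -17]
8. SUB -> [0]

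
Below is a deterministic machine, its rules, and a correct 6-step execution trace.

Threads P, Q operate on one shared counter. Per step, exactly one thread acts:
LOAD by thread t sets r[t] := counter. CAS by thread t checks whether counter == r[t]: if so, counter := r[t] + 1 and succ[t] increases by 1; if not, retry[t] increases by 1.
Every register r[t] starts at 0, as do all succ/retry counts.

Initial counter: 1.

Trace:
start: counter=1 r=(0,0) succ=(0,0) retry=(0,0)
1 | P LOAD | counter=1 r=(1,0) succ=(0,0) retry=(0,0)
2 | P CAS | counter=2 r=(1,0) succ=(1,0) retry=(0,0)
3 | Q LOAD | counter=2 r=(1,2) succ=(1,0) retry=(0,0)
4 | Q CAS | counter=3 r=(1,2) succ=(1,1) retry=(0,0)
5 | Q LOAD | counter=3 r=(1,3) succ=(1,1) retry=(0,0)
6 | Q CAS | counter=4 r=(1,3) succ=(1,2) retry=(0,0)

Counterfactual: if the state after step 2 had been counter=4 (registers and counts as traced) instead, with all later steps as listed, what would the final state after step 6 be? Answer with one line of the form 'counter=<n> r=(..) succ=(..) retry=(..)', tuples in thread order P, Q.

counter=6 r=(1,5) succ=(1,2) retry=(0,0)

state after step 2 := counter=4 r=(1,0) succ=(1,0) retry=(0,0)
3 | Q LOAD | counter=4 r=(1,4) succ=(1,0) retry=(0,0)
4 | Q CAS | counter=5 r=(1,4) succ=(1,1) retry=(0,0)
5 | Q LOAD | counter=5 r=(1,5) succ=(1,1) retry=(0,0)
6 | Q CAS | counter=6 r=(1,5) succ=(1,2) retry=(0,0)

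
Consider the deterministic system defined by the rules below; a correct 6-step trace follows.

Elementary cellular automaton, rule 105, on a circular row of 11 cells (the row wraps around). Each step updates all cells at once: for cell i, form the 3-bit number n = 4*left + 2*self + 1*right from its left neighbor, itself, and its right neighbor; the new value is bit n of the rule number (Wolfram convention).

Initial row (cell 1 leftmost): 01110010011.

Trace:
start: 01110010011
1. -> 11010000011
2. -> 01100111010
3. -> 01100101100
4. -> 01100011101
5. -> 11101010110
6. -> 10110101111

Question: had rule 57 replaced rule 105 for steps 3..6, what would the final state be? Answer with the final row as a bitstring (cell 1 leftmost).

10101010100

(re-executing steps 3..6 under rule 57; state before step 3: 01100111010)
3. -> 01010100101
4. -> 10101010010
5. -> 01010101001
6. -> 10101010100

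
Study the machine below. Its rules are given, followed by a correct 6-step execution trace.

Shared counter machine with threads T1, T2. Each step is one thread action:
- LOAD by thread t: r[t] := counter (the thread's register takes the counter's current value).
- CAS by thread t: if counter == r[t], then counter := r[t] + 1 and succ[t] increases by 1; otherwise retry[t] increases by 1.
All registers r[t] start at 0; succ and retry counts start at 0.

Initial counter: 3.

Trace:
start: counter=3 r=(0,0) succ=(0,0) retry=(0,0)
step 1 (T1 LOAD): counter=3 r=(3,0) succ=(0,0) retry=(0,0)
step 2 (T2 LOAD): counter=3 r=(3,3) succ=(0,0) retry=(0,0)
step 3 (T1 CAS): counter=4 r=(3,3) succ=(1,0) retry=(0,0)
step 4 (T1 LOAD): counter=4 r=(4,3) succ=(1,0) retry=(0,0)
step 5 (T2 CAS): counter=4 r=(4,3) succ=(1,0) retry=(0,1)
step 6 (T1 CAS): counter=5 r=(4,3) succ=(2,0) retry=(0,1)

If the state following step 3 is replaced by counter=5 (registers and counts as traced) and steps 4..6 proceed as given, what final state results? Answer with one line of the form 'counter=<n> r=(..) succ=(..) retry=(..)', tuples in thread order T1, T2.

state after step 3 := counter=5 r=(3,3) succ=(1,0) retry=(0,0)
step 4 (T1 LOAD): counter=5 r=(5,3) succ=(1,0) retry=(0,0)
step 5 (T2 CAS): counter=5 r=(5,3) succ=(1,0) retry=(0,1)
step 6 (T1 CAS): counter=6 r=(5,3) succ=(2,0) retry=(0,1)

counter=6 r=(5,3) succ=(2,0) retry=(0,1)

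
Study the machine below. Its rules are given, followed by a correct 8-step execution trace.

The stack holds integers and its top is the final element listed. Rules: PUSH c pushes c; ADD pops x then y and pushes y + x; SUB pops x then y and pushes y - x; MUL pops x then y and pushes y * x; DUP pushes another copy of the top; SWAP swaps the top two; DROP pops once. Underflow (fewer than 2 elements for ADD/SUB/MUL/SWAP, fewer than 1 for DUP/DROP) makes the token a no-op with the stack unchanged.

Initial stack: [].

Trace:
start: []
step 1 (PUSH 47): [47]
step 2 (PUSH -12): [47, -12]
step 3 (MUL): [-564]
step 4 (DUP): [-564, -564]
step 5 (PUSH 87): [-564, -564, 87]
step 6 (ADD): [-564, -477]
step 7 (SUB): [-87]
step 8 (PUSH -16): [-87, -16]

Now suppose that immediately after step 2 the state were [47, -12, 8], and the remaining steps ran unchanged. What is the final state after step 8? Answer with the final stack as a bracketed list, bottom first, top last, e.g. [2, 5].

[47, -87, -16]

state after step 2 := [47, -12, 8]
step 3 (MUL): [47, -96]
step 4 (DUP): [47, -96, -96]
step 5 (PUSH 87): [47, -96, -96, 87]
step 6 (ADD): [47, -96, -9]
step 7 (SUB): [47, -87]
step 8 (PUSH -16): [47, -87, -16]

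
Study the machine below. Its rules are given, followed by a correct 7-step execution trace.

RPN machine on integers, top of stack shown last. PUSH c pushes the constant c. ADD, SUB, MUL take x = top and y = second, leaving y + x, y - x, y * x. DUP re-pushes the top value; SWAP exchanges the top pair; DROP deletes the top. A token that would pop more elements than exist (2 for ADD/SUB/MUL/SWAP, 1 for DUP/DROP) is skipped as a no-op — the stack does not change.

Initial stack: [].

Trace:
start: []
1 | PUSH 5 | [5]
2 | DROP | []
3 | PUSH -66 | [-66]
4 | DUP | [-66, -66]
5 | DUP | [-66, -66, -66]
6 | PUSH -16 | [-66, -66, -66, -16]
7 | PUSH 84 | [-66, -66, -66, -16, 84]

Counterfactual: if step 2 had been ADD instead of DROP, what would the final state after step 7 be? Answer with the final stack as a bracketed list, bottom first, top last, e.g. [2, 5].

[5, -66, -66, -66, -16, 84]

(re-executing from step 2 with the substitution; state before step 2: [5])
2 | ADD | [5]
3 | PUSH -66 | [5, -66]
4 | DUP | [5, -66, -66]
5 | DUP | [5, -66, -66, -66]
6 | PUSH -16 | [5, -66, -66, -66, -16]
7 | PUSH 84 | [5, -66, -66, -66, -16, 84]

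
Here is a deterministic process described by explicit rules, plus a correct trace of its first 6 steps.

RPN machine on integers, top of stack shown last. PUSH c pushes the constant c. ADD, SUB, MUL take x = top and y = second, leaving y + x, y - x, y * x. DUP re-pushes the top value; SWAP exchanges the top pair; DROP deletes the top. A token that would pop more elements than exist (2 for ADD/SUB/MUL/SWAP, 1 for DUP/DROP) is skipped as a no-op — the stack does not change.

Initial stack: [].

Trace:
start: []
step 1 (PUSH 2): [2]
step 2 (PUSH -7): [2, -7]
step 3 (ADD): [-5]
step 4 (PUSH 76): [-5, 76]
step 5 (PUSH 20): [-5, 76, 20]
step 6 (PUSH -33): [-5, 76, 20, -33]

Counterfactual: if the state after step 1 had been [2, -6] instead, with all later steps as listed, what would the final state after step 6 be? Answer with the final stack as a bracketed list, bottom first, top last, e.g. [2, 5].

state after step 1 := [2, -6]
step 2 (PUSH -7): [2, -6, -7]
step 3 (ADD): [2, -13]
step 4 (PUSH 76): [2, -13, 76]
step 5 (PUSH 20): [2, -13, 76, 20]
step 6 (PUSH -33): [2, -13, 76, 20, -33]

[2, -13, 76, 20, -33]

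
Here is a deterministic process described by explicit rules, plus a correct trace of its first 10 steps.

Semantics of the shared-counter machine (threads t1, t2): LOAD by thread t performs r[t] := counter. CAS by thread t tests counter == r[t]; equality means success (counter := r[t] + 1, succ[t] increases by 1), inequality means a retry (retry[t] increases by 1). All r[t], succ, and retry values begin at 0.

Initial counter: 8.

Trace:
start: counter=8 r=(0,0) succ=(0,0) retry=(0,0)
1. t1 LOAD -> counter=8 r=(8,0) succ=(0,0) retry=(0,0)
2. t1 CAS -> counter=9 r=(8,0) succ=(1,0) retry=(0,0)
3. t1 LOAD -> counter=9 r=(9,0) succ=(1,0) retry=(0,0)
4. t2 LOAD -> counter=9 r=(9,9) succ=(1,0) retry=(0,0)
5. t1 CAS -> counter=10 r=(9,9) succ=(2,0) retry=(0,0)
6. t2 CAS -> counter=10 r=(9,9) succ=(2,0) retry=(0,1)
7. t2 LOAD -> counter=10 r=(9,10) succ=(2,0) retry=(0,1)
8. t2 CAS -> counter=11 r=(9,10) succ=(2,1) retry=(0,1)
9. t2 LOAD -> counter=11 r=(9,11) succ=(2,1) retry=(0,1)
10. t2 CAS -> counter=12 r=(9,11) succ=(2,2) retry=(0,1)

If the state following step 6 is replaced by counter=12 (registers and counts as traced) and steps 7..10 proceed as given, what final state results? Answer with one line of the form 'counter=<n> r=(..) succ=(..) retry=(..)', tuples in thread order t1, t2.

state after step 6 := counter=12 r=(9,9) succ=(2,0) retry=(0,1)
7. t2 LOAD -> counter=12 r=(9,12) succ=(2,0) retry=(0,1)
8. t2 CAS -> counter=13 r=(9,12) succ=(2,1) retry=(0,1)
9. t2 LOAD -> counter=13 r=(9,13) succ=(2,1) retry=(0,1)
10. t2 CAS -> counter=14 r=(9,13) succ=(2,2) retry=(0,1)

counter=14 r=(9,13) succ=(2,2) retry=(0,1)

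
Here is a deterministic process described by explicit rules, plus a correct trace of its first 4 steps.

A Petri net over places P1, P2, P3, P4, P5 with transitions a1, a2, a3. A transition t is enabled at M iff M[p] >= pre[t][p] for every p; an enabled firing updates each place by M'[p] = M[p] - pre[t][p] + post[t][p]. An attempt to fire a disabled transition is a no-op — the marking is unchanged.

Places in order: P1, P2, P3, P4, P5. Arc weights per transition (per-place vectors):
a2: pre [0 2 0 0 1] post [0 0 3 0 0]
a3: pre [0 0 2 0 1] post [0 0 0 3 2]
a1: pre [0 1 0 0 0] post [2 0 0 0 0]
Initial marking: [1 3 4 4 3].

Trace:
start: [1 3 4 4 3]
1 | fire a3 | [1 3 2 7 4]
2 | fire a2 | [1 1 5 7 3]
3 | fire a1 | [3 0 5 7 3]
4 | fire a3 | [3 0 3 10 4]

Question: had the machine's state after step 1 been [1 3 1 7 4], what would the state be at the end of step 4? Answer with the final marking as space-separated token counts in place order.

state after step 1 := [1 3 1 7 4]
2 | fire a2 | [1 1 4 7 3]
3 | fire a1 | [3 0 4 7 3]
4 | fire a3 | [3 0 2 10 4]

3 0 2 10 4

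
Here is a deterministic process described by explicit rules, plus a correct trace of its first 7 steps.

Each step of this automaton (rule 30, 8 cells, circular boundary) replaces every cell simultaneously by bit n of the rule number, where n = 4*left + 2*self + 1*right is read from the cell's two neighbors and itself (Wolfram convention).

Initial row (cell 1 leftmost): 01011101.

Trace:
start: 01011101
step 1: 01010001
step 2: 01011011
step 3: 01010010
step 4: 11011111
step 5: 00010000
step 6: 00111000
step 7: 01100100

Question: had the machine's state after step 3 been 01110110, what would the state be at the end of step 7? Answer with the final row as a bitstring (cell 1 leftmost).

00001111

state after step 3 := 01110110
step 4: 11000101
step 5: 00101101
step 6: 11101001
step 7: 00001111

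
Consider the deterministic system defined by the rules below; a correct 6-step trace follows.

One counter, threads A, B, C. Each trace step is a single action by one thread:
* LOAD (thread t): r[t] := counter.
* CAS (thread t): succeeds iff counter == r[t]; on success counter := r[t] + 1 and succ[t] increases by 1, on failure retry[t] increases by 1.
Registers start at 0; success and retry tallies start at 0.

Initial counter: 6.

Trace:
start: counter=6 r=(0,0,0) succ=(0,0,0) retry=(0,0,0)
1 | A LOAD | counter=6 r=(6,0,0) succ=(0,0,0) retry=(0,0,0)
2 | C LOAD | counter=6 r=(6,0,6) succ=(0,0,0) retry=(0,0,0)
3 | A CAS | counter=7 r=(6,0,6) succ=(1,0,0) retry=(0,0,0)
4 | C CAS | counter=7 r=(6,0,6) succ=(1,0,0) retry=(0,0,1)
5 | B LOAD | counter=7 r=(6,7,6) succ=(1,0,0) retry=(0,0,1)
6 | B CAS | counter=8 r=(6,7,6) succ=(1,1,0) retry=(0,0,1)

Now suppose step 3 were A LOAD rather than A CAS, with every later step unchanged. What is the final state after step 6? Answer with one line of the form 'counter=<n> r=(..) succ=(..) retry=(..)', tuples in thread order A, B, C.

counter=8 r=(6,7,6) succ=(0,1,1) retry=(0,0,0)

(re-executing from step 3 with the substitution; state before step 3: counter=6 r=(6,0,6) succ=(0,0,0) retry=(0,0,0))
3 | A LOAD | counter=6 r=(6,0,6) succ=(0,0,0) retry=(0,0,0)
4 | C CAS | counter=7 r=(6,0,6) succ=(0,0,1) retry=(0,0,0)
5 | B LOAD | counter=7 r=(6,7,6) succ=(0,0,1) retry=(0,0,0)
6 | B CAS | counter=8 r=(6,7,6) succ=(0,1,1) retry=(0,0,0)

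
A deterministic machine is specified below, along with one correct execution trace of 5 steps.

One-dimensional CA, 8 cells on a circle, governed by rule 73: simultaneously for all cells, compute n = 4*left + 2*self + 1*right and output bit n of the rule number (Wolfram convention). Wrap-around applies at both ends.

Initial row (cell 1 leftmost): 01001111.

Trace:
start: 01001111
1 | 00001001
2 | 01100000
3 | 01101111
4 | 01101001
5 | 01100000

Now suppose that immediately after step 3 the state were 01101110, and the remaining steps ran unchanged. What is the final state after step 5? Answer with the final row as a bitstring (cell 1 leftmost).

01100000

state after step 3 := 01101110
4 | 01101010
5 | 01100000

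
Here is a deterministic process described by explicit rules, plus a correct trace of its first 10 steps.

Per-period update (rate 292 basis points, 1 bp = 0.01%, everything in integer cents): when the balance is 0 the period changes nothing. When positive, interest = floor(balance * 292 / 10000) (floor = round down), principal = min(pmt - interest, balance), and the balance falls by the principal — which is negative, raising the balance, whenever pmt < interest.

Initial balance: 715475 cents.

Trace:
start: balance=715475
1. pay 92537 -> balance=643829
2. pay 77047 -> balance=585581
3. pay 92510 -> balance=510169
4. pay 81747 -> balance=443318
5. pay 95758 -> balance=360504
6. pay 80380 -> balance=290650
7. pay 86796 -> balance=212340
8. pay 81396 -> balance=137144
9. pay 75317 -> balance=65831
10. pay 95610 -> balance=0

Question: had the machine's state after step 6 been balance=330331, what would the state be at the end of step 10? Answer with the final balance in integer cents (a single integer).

state after step 6 := balance=330331
7. pay 86796 -> balance=253180
8. pay 81396 -> balance=179176
9. pay 75317 -> balance=109090
10. pay 95610 -> balance=16665

16665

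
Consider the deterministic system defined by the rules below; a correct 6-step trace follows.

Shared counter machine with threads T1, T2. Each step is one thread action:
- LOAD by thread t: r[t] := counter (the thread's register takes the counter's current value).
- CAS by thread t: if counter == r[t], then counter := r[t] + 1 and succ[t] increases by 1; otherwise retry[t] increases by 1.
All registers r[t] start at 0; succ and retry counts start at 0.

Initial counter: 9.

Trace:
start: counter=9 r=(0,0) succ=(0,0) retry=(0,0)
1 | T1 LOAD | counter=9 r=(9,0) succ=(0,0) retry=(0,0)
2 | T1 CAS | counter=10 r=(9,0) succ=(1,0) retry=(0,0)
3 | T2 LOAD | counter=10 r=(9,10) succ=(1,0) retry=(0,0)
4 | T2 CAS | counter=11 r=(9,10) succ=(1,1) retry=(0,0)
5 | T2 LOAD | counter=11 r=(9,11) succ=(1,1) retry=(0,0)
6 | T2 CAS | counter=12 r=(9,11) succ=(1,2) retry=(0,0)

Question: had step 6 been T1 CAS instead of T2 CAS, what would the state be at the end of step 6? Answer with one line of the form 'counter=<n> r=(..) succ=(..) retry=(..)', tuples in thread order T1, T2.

counter=11 r=(9,11) succ=(1,1) retry=(1,0)

(re-executing from step 6 with the substitution; state before step 6: counter=11 r=(9,11) succ=(1,1) retry=(0,0))
6 | T1 CAS | counter=11 r=(9,11) succ=(1,1) retry=(1,0)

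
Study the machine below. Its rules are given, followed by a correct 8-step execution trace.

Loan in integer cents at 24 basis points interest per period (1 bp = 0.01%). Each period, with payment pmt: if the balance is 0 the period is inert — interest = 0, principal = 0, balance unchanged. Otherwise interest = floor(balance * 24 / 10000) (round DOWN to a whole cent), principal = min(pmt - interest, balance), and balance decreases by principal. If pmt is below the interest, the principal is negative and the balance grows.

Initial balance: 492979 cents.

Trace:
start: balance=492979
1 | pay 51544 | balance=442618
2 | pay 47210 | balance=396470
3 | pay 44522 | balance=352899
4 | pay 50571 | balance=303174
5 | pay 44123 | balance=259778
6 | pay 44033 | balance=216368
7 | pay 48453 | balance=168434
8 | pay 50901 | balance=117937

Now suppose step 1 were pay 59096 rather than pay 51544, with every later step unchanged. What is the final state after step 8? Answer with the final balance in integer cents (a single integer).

(re-executing from step 1 with the substitution; state before step 1: balance=492979)
1 | pay 59096 | balance=435066
2 | pay 47210 | balance=388900
3 | pay 44522 | balance=345311
4 | pay 50571 | balance=295568
5 | pay 44123 | balance=252154
6 | pay 44033 | balance=208726
7 | pay 48453 | balance=160773
8 | pay 50901 | balance=110257

110257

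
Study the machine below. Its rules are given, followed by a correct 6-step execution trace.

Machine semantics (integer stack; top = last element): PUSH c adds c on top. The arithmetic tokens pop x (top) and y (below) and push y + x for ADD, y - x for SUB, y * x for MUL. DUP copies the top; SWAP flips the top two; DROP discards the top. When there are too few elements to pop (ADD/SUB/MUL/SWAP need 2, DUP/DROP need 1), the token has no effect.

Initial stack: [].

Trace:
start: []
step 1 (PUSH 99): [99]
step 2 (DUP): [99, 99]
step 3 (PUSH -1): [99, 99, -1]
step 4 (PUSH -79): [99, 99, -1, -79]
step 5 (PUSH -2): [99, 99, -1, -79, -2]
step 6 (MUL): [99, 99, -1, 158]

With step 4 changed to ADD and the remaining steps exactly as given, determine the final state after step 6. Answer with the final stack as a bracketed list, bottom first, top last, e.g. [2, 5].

[99, -196]

(re-executing from step 4 with the substitution; state before step 4: [99, 99, -1])
step 4 (ADD): [99, 98]
step 5 (PUSH -2): [99, 98, -2]
step 6 (MUL): [99, -196]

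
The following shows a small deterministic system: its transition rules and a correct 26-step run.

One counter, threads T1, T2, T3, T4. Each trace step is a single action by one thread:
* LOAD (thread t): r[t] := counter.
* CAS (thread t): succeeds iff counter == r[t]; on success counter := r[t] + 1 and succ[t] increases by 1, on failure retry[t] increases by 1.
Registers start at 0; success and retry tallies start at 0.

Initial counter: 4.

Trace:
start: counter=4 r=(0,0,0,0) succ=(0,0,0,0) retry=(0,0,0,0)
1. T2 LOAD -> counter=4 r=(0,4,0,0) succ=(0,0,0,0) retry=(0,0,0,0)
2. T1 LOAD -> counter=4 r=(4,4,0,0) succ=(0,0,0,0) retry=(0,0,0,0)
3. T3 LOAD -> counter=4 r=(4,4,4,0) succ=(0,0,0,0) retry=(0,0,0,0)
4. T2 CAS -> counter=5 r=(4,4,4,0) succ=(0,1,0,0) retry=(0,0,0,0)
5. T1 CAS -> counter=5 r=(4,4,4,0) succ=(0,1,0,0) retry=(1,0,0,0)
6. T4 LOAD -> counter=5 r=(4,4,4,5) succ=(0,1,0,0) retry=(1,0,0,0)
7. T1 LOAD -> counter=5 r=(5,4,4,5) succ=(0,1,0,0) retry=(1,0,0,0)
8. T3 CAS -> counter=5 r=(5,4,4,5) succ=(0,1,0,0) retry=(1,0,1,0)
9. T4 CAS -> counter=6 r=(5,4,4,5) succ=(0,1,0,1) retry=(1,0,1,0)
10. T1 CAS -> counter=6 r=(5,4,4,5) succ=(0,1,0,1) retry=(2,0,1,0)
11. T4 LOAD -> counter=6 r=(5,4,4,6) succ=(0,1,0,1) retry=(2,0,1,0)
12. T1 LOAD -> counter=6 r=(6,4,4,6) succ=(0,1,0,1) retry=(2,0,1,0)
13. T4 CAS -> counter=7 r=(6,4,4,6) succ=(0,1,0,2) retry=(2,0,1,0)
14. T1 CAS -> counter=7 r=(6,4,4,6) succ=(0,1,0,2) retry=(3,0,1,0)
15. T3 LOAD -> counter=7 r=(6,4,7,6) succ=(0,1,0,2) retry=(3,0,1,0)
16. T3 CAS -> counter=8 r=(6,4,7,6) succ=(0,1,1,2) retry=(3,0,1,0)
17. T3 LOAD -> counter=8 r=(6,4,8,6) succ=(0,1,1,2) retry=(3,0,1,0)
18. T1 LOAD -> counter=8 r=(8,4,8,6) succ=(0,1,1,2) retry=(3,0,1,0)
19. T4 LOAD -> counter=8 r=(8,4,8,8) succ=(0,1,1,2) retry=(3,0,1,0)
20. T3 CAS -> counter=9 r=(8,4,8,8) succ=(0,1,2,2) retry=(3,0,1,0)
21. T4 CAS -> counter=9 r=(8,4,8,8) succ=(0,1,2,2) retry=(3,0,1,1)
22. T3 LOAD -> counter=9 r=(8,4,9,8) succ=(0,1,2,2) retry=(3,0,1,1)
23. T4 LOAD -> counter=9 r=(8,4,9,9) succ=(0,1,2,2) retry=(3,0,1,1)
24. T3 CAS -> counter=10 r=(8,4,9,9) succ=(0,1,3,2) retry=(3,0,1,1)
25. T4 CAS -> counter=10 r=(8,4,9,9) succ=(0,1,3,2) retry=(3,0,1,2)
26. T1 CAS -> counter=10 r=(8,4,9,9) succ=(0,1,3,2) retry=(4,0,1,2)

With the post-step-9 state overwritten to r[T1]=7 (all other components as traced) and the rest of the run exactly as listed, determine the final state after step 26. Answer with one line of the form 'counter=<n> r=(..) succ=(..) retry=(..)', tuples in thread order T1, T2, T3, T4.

state after step 9 := counter=6 r=(7,4,4,5) succ=(0,1,0,1) retry=(1,0,1,0)
10. T1 CAS -> counter=6 r=(7,4,4,5) succ=(0,1,0,1) retry=(2,0,1,0)
11. T4 LOAD -> counter=6 r=(7,4,4,6) succ=(0,1,0,1) retry=(2,0,1,0)
12. T1 LOAD -> counter=6 r=(6,4,4,6) succ=(0,1,0,1) retry=(2,0,1,0)
13. T4 CAS -> counter=7 r=(6,4,4,6) succ=(0,1,0,2) retry=(2,0,1,0)
14. T1 CAS -> counter=7 r=(6,4,4,6) succ=(0,1,0,2) retry=(3,0,1,0)
15. T3 LOAD -> counter=7 r=(6,4,7,6) succ=(0,1,0,2) retry=(3,0,1,0)
16. T3 CAS -> counter=8 r=(6,4,7,6) succ=(0,1,1,2) retry=(3,0,1,0)
17. T3 LOAD -> counter=8 r=(6,4,8,6) succ=(0,1,1,2) retry=(3,0,1,0)
18. T1 LOAD -> counter=8 r=(8,4,8,6) succ=(0,1,1,2) retry=(3,0,1,0)
19. T4 LOAD -> counter=8 r=(8,4,8,8) succ=(0,1,1,2) retry=(3,0,1,0)
20. T3 CAS -> counter=9 r=(8,4,8,8) succ=(0,1,2,2) retry=(3,0,1,0)
21. T4 CAS -> counter=9 r=(8,4,8,8) succ=(0,1,2,2) retry=(3,0,1,1)
22. T3 LOAD -> counter=9 r=(8,4,9,8) succ=(0,1,2,2) retry=(3,0,1,1)
23. T4 LOAD -> counter=9 r=(8,4,9,9) succ=(0,1,2,2) retry=(3,0,1,1)
24. T3 CAS -> counter=10 r=(8,4,9,9) succ=(0,1,3,2) retry=(3,0,1,1)
25. T4 CAS -> counter=10 r=(8,4,9,9) succ=(0,1,3,2) retry=(3,0,1,2)
26. T1 CAS -> counter=10 r=(8,4,9,9) succ=(0,1,3,2) retry=(4,0,1,2)

counter=10 r=(8,4,9,9) succ=(0,1,3,2) retry=(4,0,1,2)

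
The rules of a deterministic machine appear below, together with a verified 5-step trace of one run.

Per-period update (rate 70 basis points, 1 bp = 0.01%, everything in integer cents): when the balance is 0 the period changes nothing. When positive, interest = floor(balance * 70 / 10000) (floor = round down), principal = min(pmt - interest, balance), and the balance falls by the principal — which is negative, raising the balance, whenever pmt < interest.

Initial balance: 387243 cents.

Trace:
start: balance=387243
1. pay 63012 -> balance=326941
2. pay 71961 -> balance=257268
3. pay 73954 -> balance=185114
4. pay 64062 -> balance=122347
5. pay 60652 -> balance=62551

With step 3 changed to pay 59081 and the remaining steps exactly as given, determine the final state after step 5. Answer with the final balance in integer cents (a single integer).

(re-executing from step 3 with the substitution; state before step 3: balance=257268)
3. pay 59081 -> balance=199987
4. pay 64062 -> balance=137324
5. pay 60652 -> balance=77633

77633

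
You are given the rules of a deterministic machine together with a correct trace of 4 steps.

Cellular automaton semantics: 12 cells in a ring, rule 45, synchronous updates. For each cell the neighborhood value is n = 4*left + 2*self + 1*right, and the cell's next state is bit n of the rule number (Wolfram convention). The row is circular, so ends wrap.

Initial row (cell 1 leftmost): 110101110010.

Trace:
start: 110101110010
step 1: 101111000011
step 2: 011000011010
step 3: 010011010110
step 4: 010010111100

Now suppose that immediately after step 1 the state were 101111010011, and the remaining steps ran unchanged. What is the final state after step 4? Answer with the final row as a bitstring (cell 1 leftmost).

010011101010

state after step 1 := 101111010011
step 2: 011000110010
step 3: 010010100010
step 4: 010011101010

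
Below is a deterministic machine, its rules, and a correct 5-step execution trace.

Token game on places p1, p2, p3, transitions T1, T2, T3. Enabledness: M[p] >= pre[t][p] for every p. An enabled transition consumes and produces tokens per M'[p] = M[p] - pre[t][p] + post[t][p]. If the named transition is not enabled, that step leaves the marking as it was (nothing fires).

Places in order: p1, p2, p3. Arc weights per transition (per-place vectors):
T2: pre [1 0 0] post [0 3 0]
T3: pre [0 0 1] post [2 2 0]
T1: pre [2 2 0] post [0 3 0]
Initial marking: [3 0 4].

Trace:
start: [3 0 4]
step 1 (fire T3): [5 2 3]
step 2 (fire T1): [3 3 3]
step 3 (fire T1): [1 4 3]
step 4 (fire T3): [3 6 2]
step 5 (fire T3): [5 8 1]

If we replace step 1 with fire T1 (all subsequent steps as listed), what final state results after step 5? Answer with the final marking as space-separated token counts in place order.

7 4 2

(re-executing from step 1 with the substitution; state before step 1: [3 0 4])
step 1 (fire T1): [3 0 4]
step 2 (fire T1): [3 0 4]
step 3 (fire T1): [3 0 4]
step 4 (fire T3): [5 2 3]
step 5 (fire T3): [7 4 2]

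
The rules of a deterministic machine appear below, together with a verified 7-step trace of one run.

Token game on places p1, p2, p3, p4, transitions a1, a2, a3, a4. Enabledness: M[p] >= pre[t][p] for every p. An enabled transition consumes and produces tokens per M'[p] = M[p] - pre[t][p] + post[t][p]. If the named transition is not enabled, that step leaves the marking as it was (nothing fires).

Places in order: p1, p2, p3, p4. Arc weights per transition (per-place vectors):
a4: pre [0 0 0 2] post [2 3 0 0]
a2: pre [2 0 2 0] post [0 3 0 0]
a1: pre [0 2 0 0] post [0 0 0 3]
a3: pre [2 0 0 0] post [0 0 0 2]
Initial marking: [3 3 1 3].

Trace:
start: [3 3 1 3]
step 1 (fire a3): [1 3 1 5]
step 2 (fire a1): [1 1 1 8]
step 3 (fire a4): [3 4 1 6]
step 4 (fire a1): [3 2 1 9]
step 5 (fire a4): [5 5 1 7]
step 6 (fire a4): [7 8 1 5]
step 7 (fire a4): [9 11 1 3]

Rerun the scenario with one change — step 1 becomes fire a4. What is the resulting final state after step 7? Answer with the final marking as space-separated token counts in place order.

11 11 1 1

(re-executing from step 1 with the substitution; state before step 1: [3 3 1 3])
step 1 (fire a4): [5 6 1 1]
step 2 (fire a1): [5 4 1 4]
step 3 (fire a4): [7 7 1 2]
step 4 (fire a1): [7 5 1 5]
step 5 (fire a4): [9 8 1 3]
step 6 (fire a4): [11 11 1 1]
step 7 (fire a4): [11 11 1 1]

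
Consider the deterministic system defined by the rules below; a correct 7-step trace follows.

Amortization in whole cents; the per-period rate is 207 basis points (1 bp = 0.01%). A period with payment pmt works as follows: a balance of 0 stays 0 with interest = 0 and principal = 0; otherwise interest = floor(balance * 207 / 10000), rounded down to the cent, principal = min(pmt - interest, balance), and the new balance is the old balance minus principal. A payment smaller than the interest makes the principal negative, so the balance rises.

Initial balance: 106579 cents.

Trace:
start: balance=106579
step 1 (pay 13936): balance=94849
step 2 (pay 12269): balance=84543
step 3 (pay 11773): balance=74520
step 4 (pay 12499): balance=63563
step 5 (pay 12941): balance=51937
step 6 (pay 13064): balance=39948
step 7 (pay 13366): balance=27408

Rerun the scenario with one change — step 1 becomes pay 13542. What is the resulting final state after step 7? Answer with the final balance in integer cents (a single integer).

(re-executing from step 1 with the substitution; state before step 1: balance=106579)
step 1 (pay 13542): balance=95243
step 2 (pay 12269): balance=84945
step 3 (pay 11773): balance=74930
step 4 (pay 12499): balance=63982
step 5 (pay 12941): balance=52365
step 6 (pay 13064): balance=40384
step 7 (pay 13366): balance=27853

27853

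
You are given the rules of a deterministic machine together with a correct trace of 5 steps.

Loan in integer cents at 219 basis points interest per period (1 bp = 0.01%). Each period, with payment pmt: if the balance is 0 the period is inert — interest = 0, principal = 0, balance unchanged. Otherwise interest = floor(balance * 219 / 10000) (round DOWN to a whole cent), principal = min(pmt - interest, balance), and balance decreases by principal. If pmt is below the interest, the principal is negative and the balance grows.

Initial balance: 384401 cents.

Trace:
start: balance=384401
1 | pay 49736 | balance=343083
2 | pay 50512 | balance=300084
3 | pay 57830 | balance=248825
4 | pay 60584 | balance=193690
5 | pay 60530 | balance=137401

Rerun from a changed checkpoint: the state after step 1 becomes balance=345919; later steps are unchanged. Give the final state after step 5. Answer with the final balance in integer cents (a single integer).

140495

state after step 1 := balance=345919
2 | pay 50512 | balance=302982
3 | pay 57830 | balance=251787
4 | pay 60584 | balance=196717
5 | pay 60530 | balance=140495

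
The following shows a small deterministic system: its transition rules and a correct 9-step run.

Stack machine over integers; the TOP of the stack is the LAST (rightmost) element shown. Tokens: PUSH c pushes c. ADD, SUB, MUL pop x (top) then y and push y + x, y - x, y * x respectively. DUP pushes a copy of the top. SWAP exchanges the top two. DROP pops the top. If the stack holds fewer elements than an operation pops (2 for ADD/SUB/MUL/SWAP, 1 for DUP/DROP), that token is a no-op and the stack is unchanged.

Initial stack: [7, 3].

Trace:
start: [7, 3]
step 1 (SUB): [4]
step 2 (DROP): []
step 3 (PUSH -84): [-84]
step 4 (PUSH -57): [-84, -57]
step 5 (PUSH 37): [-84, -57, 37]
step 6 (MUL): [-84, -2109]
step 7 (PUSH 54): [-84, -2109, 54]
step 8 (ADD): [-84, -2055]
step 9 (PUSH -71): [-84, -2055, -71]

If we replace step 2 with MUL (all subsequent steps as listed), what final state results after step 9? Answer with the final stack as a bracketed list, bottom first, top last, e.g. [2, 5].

(re-executing from step 2 with the substitution; state before step 2: [4])
step 2 (MUL): [4]
step 3 (PUSH -84): [4, -84]
step 4 (PUSH -57): [4, -84, -57]
step 5 (PUSH 37): [4, -84, -57, 37]
step 6 (MUL): [4, -84, -2109]
step 7 (PUSH 54): [4, -84, -2109, 54]
step 8 (ADD): [4, -84, -2055]
step 9 (PUSH -71): [4, -84, -2055, -71]

[4, -84, -2055, -71]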